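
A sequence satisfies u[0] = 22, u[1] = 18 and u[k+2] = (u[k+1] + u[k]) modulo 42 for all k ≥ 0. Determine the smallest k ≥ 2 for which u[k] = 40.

Listing terms: u[0] = 22, u[1] = 18, u[2] = 40, u[3] = 16, u[4] = 14, u[5] = 30, u[6] = 2, u[7] = 32, u[8] = 34, u[9] = 24, u[10] = 16, u[11] = 40, u[12] = 14, u[13] = 12, u[14] = 26, u[15] = 38, u[16] = 22, u[17] = 18.
The sequence repeats with period 16.
The value 40 first appears (with k ≥ 2) at u[2].

2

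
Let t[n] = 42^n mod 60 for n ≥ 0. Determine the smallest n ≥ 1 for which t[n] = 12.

5

We have t[0] = 1,  t[1] = 42,  t[2] = 24,  t[3] = 48,  t[4] = 36,  t[5] = 12,  t[6] = 24.
Since t[6] = t[2] = 24, the sequence is eventually periodic: after a pre-period of length 2 it cycles with period 4.
The value 12 first appears (with n ≥ 1) at t[5].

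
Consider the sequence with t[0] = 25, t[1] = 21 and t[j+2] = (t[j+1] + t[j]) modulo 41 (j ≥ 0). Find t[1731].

We have t[0] = 25, t[1] = 21, t[2] = 5, t[3] = 26, t[4] = 31, t[5] = 16, t[6] = 6, t[7] = 22, t[8] = 28, t[9] = 9, t[10] = 37, t[11] = 5, t[12] = 1, t[13] = 6, t[14] = 7, t[15] = 13, t[16] = 20, t[17] = 33, t[18] = 12, t[19] = 4, t[20] = 16, t[21] = 20, t[22] = 36, t[23] = 15, t[24] = 10, t[25] = 25, t[26] = 35, t[27] = 19, t[28] = 13, t[29] = 32, t[30] = 4, t[31] = 36, t[32] = 40, t[33] = 35, t[34] = 34, t[35] = 28, t[36] = 21, t[37] = 8, t[38] = 29, t[39] = 37, t[40] = 25, t[41] = 21.
Since (t[40], t[41]) = (t[0], t[1]) = (25, 21) (two consecutive terms determine the rest), the sequence is periodic with period 40.
(1731 - 0) mod 40 = 11, so t[1731] = t[11] = 5.

5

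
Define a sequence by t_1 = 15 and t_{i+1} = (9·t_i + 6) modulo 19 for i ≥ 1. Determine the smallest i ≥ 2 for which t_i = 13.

We have t_1 = 15,  t_2 = 8,  t_3 = 2,  t_4 = 5,  t_5 = 13,  t_6 = 9,  t_7 = 11,  t_8 = 10,  t_9 = 1,  t_{10} = 15.
The sequence repeats with period 9.
The value 13 first appears (with i ≥ 2) at t_5.

5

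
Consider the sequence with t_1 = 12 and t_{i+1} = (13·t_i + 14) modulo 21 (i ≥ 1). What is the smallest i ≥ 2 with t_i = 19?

3

We have t_1 = 12, t_2 = 2, t_3 = 19, t_4 = 9, t_5 = 5, t_6 = 16, t_7 = 12.
The sequence repeats with period 6.
The value 19 first appears (with i ≥ 2) at t_3.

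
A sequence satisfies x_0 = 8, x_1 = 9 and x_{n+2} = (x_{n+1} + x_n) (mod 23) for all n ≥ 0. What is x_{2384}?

6

x_0 = 8, x_1 = 9, x_2 = 17, x_3 = 3, x_4 = 20, x_5 = 0, x_6 = 20, x_7 = 20, x_8 = 17, x_9 = 14, x_{10} = 8, x_{11} = 22, x_{12} = 7, x_{13} = 6, x_{14} = 13, x_{15} = 19, x_{16} = 9, x_{17} = 5, x_{18} = 14, x_{19} = 19, x_{20} = 10, x_{21} = 6, x_{22} = 16, x_{23} = 22, x_{24} = 15, x_{25} = 14, x_{26} = 6, x_{27} = 20, x_{28} = 3, x_{29} = 0, x_{30} = 3, x_{31} = 3, x_{32} = 6, x_{33} = 9, x_{34} = 15, x_{35} = 1, x_{36} = 16, x_{37} = 17, x_{38} = 10, x_{39} = 4, x_{40} = 14, x_{41} = 18, x_{42} = 9, x_{43} = 4, x_{44} = 13, x_{45} = 17, x_{46} = 7, x_{47} = 1, x_{48} = 8, x_{49} = 9.
The sequence repeats with period 48.
(2384 - 0) mod 48 = 32, so x_{2384} = x_{32} = 6.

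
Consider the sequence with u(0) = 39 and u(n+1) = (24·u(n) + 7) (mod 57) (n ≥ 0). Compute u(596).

We have u(0) = 39; u(1) = 31; u(2) = 10; u(3) = 19; u(4) = 7; u(5) = 4; u(6) = 46; u(7) = 28; u(8) = 52; u(9) = 1; u(10) = 31.
Since u(10) = u(1) = 31, the sequence is eventually periodic: after a pre-period of length 1 it cycles with period 9.
For n ≥ 1, u(n) depends only on (n - 1) mod 9. (596 - 1) mod 9 = 1, so u(596) = u(2) = 10.

10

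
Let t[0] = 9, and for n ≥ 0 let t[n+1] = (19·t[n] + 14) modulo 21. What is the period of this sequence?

Listing terms: t[0] = 9,  t[1] = 17,  t[2] = 1,  t[3] = 12,  t[4] = 11,  t[5] = 13,  t[6] = 9.
The sequence repeats with period 6.

6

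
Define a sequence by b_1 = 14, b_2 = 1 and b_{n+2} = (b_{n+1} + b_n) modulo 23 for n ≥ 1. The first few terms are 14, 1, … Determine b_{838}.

17

Listing terms: b_1 = 14; b_2 = 1; b_3 = 15; b_4 = 16; b_5 = 8; b_6 = 1; b_7 = 9; b_8 = 10; b_9 = 19; b_{10} = 6; b_{11} = 2; b_{12} = 8; b_{13} = 10; b_{14} = 18; b_{15} = 5; b_{16} = 0; b_{17} = 5; b_{18} = 5; b_{19} = 10; b_{20} = 15; b_{21} = 2; b_{22} = 17; b_{23} = 19; b_{24} = 13; b_{25} = 9; b_{26} = 22; b_{27} = 8; b_{28} = 7; b_{29} = 15; b_{30} = 22; b_{31} = 14; b_{32} = 13; b_{33} = 4; b_{34} = 17; b_{35} = 21; b_{36} = 15; b_{37} = 13; b_{38} = 5; b_{39} = 18; b_{40} = 0; b_{41} = 18; b_{42} = 18; b_{43} = 13; b_{44} = 8; b_{45} = 21; b_{46} = 6; b_{47} = 4; b_{48} = 10; b_{49} = 14; b_{50} = 1.
Since (b_{49}, b_{50}) = (b_1, b_2) = (14, 1) (two consecutive terms determine the rest), the sequence is periodic with period 48.
(838 - 1) mod 48 = 21, so b_{838} = b_{22} = 17.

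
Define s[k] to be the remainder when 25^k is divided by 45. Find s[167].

40

We have s[1] = 25; s[2] = 40; s[3] = 10; s[4] = 25.
The sequence repeats with period 3.
(167 - 1) mod 3 = 1, so s[167] = s[2] = 40.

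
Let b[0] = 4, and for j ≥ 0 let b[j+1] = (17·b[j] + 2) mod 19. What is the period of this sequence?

b[0] = 4,  b[1] = 13,  b[2] = 14,  b[3] = 12,  b[4] = 16,  b[5] = 8,  b[6] = 5,  b[7] = 11,  b[8] = 18,  b[9] = 4.
Since b[9] = b[0] = 4, the sequence is periodic with period 9.

9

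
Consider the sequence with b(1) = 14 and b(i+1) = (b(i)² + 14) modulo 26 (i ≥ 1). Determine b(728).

b(1) = 14, b(2) = 2, b(3) = 18, b(4) = 0, b(5) = 14.
The sequence repeats with period 4.
So b(728) = b(1 + ((728-1) mod 4)) = b(4) = 0.

0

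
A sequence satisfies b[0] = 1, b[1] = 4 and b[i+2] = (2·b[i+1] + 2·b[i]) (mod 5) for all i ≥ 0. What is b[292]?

b[0] = 1,  b[1] = 4,  b[2] = 0,  b[3] = 3,  b[4] = 1,  b[5] = 3,  b[6] = 3,  b[7] = 2,  b[8] = 0,  b[9] = 4,  b[10] = 3,  b[11] = 4,  b[12] = 4,  b[13] = 1,  b[14] = 0,  b[15] = 2,  b[16] = 4,  b[17] = 2,  b[18] = 2,  b[19] = 3,  b[20] = 0,  b[21] = 1,  b[22] = 2,  b[23] = 1,  b[24] = 1,  b[25] = 4.
Since (b[24], b[25]) = (b[0], b[1]) = (1, 4) (two consecutive terms determine the rest), the sequence is periodic with period 24.
So b[292] = b[0 + ((292-0) mod 24)] = b[4] = 1.

1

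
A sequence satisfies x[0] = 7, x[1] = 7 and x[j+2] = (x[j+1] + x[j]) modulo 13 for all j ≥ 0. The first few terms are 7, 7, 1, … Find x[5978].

We have x[0] = 7,  x[1] = 7,  x[2] = 1,  x[3] = 8,  x[4] = 9,  x[5] = 4,  x[6] = 0,  x[7] = 4,  x[8] = 4,  x[9] = 8,  x[10] = 12,  x[11] = 7,  x[12] = 6,  x[13] = 0,  x[14] = 6,  x[15] = 6,  x[16] = 12,  x[17] = 5,  x[18] = 4,  x[19] = 9,  x[20] = 0,  x[21] = 9,  x[22] = 9,  x[23] = 5,  x[24] = 1,  x[25] = 6,  x[26] = 7,  x[27] = 0,  x[28] = 7,  x[29] = 7.
Since (x[28], x[29]) = (x[0], x[1]) = (7, 7) (two consecutive terms determine the rest), the sequence is periodic with period 28.
(5978 - 0) mod 28 = 14, so x[5978] = x[14] = 6.

6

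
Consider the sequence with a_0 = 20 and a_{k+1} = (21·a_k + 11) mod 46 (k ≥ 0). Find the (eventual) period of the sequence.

a_0 = 20,  a_1 = 17,  a_2 = 0,  a_3 = 11,  a_4 = 12,  a_5 = 33,  a_6 = 14,  a_7 = 29,  a_8 = 22,  a_9 = 13,  a_{10} = 8,  a_{11} = 41,  a_{12} = 44,  a_{13} = 15,  a_{14} = 4,  a_{15} = 3,  a_{16} = 28,  a_{17} = 1,  a_{18} = 32,  a_{19} = 39,  a_{20} = 2,  a_{21} = 7,  a_{22} = 20.
Since a_{22} = a_0 = 20, the sequence is periodic with period 22.

22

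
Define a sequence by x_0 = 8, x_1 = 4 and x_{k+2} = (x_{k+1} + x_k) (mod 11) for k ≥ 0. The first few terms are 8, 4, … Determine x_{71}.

Computing terms: x_0 = 8,  x_1 = 4,  x_2 = 1,  x_3 = 5,  x_4 = 6,  x_5 = 0,  x_6 = 6,  x_7 = 6,  x_8 = 1,  x_9 = 7,  x_{10} = 8,  x_{11} = 4.
The sequence repeats with period 10.
(71 - 0) mod 10 = 1, so x_{71} = x_1 = 4.

4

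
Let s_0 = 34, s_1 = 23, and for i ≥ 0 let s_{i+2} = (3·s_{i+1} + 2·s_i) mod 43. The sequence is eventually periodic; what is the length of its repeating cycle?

We have s_0 = 34; s_1 = 23; s_2 = 8; s_3 = 27; s_4 = 11; s_5 = 1; s_6 = 25; s_7 = 34; s_8 = 23.
Since (s_7, s_8) = (s_0, s_1) = (34, 23) (two consecutive terms determine the rest), the sequence is periodic with period 7.

7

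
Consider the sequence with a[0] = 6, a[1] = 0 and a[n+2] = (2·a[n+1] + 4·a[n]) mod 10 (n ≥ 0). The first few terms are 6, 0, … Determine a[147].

Listing terms: a[0] = 6; a[1] = 0; a[2] = 4; a[3] = 8; a[4] = 2; a[5] = 6; a[6] = 0.
The sequence repeats with period 5.
(147 - 0) mod 5 = 2, so a[147] = a[2] = 4.

4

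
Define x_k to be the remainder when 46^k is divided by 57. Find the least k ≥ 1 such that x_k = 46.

1

x_0 = 1, x_1 = 46, x_2 = 7, x_3 = 37, x_4 = 49, x_5 = 31, x_6 = 1.
Since x_6 = x_0 = 1, the sequence is periodic with period 6.
The value 46 first appears (with k ≥ 1) at x_1.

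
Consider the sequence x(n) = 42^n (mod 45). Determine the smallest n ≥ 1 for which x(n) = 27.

5

Computing terms: x(0) = 1; x(1) = 42; x(2) = 9; x(3) = 18; x(4) = 36; x(5) = 27; x(6) = 9.
Since x(6) = x(2) = 9, the sequence is eventually periodic: after a pre-period of length 2 it cycles with period 4.
The value 27 first appears (with n ≥ 1) at x(5).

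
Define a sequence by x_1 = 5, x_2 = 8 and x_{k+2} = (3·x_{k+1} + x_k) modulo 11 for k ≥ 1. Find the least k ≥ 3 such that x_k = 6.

Listing terms: x_1 = 5, x_2 = 8, x_3 = 7, x_4 = 7, x_5 = 6, x_6 = 3, x_7 = 4, x_8 = 4, x_9 = 5, x_{10} = 8.
The sequence repeats with period 8.
The value 6 first appears (with k ≥ 3) at x_5.

5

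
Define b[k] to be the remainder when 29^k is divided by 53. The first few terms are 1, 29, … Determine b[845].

Listing terms: b[0] = 1, b[1] = 29, b[2] = 46, b[3] = 9, b[4] = 49, b[5] = 43, b[6] = 28, b[7] = 17, b[8] = 16, b[9] = 40, b[10] = 47, b[11] = 38, b[12] = 42, b[13] = 52, b[14] = 24, b[15] = 7, b[16] = 44, b[17] = 4, b[18] = 10, b[19] = 25, b[20] = 36, b[21] = 37, b[22] = 13, b[23] = 6, b[24] = 15, b[25] = 11, b[26] = 1.
Since b[26] = b[0] = 1, the sequence is periodic with period 26.
So b[845] = b[0 + ((845-0) mod 26)] = b[13] = 52.

52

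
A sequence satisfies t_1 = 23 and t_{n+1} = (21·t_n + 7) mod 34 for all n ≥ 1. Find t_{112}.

4

Computing terms: t_1 = 23,  t_2 = 14,  t_3 = 29,  t_4 = 4,  t_5 = 23.
The sequence repeats with period 4.
So t_{112} = t_{1 + ((112-1) mod 4)} = t_4 = 4.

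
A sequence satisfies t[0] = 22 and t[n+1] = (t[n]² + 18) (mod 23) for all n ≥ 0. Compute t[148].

t[0] = 22; t[1] = 19; t[2] = 11; t[3] = 1; t[4] = 19.
Since t[4] = t[1] = 19, the sequence is eventually periodic: after a pre-period of length 1 it cycles with period 3.
For n ≥ 1, t[n] depends only on (n - 1) mod 3. (148 - 1) mod 3 = 0, so t[148] = t[1] = 19.

19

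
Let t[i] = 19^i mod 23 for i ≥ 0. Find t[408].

4

Listing terms: t[0] = 1; t[1] = 19; t[2] = 16; t[3] = 5; t[4] = 3; t[5] = 11; t[6] = 2; t[7] = 15; t[8] = 9; t[9] = 10; t[10] = 6; t[11] = 22; t[12] = 4; t[13] = 7; t[14] = 18; t[15] = 20; t[16] = 12; t[17] = 21; t[18] = 8; t[19] = 14; t[20] = 13; t[21] = 17; t[22] = 1.
The sequence repeats with period 22.
(408 - 0) mod 22 = 12, so t[408] = t[12] = 4.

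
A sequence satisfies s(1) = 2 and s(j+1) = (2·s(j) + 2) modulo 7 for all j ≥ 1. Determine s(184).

s(1) = 2, s(2) = 6, s(3) = 0, s(4) = 2.
Since s(4) = s(1) = 2, the sequence is periodic with period 3.
(184 - 1) mod 3 = 0, so s(184) = s(1) = 2.

2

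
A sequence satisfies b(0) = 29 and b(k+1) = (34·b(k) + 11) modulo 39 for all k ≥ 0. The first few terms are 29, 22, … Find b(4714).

31

Computing terms: b(0) = 29; b(1) = 22; b(2) = 18; b(3) = 38; b(4) = 16; b(5) = 9; b(6) = 5; b(7) = 25; b(8) = 3; b(9) = 35; b(10) = 31; b(11) = 12; b(12) = 29.
The sequence repeats with period 12.
So b(4714) = b(0 + ((4714-0) mod 12)) = b(10) = 31.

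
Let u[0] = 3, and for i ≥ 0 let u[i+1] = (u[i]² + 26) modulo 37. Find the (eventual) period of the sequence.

8

We have u[0] = 3, u[1] = 35, u[2] = 30, u[3] = 1, u[4] = 27, u[5] = 15, u[6] = 29, u[7] = 16, u[8] = 23, u[9] = 0, u[10] = 26, u[11] = 36, u[12] = 27.
Since u[12] = u[4] = 27, the sequence is eventually periodic: after a pre-period of length 4 it cycles with period 8.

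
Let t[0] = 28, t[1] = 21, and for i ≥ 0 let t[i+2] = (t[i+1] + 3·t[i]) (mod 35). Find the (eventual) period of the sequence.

Computing terms: t[0] = 28, t[1] = 21, t[2] = 0, t[3] = 28, t[4] = 28, t[5] = 7, t[6] = 21, t[7] = 7, t[8] = 0, t[9] = 21, t[10] = 21, t[11] = 14, t[12] = 7, t[13] = 14, t[14] = 0, t[15] = 7, t[16] = 7, t[17] = 28, t[18] = 14, t[19] = 28, t[20] = 0, t[21] = 14, t[22] = 14, t[23] = 21, t[24] = 28, t[25] = 21.
The sequence repeats with period 24.

24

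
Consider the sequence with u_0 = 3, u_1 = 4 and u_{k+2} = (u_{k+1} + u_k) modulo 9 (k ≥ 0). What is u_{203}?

u_0 = 3; u_1 = 4; u_2 = 7; u_3 = 2; u_4 = 0; u_5 = 2; u_6 = 2; u_7 = 4; u_8 = 6; u_9 = 1; u_{10} = 7; u_{11} = 8; u_{12} = 6; u_{13} = 5; u_{14} = 2; u_{15} = 7; u_{16} = 0; u_{17} = 7; u_{18} = 7; u_{19} = 5; u_{20} = 3; u_{21} = 8; u_{22} = 2; u_{23} = 1; u_{24} = 3; u_{25} = 4.
Since (u_{24}, u_{25}) = (u_0, u_1) = (3, 4) (two consecutive terms determine the rest), the sequence is periodic with period 24.
So u_{203} = u_{0 + ((203-0) mod 24)} = u_{11} = 8.

8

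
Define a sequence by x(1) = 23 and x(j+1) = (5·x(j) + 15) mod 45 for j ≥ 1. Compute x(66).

Listing terms: x(1) = 23; x(2) = 40; x(3) = 35; x(4) = 10; x(5) = 20; x(6) = 25; x(7) = 5; x(8) = 40.
Since x(8) = x(2) = 40, the sequence is eventually periodic: after a pre-period of length 1 it cycles with period 6.
For j ≥ 2, x(j) depends only on (j - 2) mod 6. (66 - 2) mod 6 = 4, so x(66) = x(6) = 25.

25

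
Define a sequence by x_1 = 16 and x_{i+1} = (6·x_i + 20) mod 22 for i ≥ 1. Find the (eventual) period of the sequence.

Computing terms: x_1 = 16, x_2 = 6, x_3 = 12, x_4 = 4, x_5 = 0, x_6 = 20, x_7 = 8, x_8 = 2, x_9 = 10, x_{10} = 14, x_{11} = 16.
The sequence repeats with period 10.

10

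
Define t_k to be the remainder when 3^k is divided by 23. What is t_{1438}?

6

Listing terms: t_1 = 3, t_2 = 9, t_3 = 4, t_4 = 12, t_5 = 13, t_6 = 16, t_7 = 2, t_8 = 6, t_9 = 18, t_{10} = 8, t_{11} = 1, t_{12} = 3.
Since t_{12} = t_1 = 3, the sequence is periodic with period 11.
So t_{1438} = t_{1 + ((1438-1) mod 11)} = t_8 = 6.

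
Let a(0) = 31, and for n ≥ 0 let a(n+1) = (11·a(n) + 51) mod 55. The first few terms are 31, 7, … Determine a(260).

Listing terms: a(0) = 31; a(1) = 7; a(2) = 18; a(3) = 29; a(4) = 40; a(5) = 51; a(6) = 7.
Since a(6) = a(1) = 7, the sequence is eventually periodic: after a pre-period of length 1 it cycles with period 5.
For n ≥ 1, a(n) depends only on (n - 1) mod 5. (260 - 1) mod 5 = 4, so a(260) = a(5) = 51.

51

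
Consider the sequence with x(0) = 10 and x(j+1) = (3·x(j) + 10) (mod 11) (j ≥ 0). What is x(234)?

0

We have x(0) = 10,  x(1) = 7,  x(2) = 9,  x(3) = 4,  x(4) = 0,  x(5) = 10.
The sequence repeats with period 5.
(234 - 0) mod 5 = 4, so x(234) = x(4) = 0.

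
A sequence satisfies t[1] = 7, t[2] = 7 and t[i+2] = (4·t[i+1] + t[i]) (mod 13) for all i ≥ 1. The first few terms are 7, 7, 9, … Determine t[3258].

6

Listing terms: t[1] = 7, t[2] = 7, t[3] = 9, t[4] = 4, t[5] = 12, t[6] = 0, t[7] = 12, t[8] = 9, t[9] = 9, t[10] = 6, t[11] = 7, t[12] = 8, t[13] = 0, t[14] = 8, t[15] = 6, t[16] = 6, t[17] = 4, t[18] = 9, t[19] = 1, t[20] = 0, t[21] = 1, t[22] = 4, t[23] = 4, t[24] = 7, t[25] = 6, t[26] = 5, t[27] = 0, t[28] = 5, t[29] = 7, t[30] = 7.
The sequence repeats with period 28.
So t[3258] = t[1 + ((3258-1) mod 28)] = t[10] = 6.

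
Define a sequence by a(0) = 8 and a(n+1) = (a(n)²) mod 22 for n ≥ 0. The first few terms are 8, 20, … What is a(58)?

4

Computing terms: a(0) = 8; a(1) = 20; a(2) = 4; a(3) = 16; a(4) = 14; a(5) = 20.
Since a(5) = a(1) = 20, the sequence is eventually periodic: after a pre-period of length 1 it cycles with period 4.
For n ≥ 1, a(n) depends only on (n - 1) mod 4. (58 - 1) mod 4 = 1, so a(58) = a(2) = 4.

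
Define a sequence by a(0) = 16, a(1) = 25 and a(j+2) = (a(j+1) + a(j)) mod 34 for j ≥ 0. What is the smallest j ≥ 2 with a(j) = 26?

12

Listing terms: a(0) = 16, a(1) = 25, a(2) = 7, a(3) = 32, a(4) = 5, a(5) = 3, a(6) = 8, a(7) = 11, a(8) = 19, a(9) = 30, a(10) = 15, a(11) = 11, a(12) = 26, a(13) = 3, a(14) = 29, a(15) = 32, a(16) = 27, a(17) = 25, a(18) = 18, a(19) = 9, a(20) = 27, a(21) = 2, a(22) = 29, a(23) = 31, a(24) = 26, a(25) = 23, a(26) = 15, a(27) = 4, a(28) = 19, a(29) = 23, a(30) = 8, a(31) = 31, a(32) = 5, a(33) = 2, a(34) = 7, a(35) = 9, a(36) = 16, a(37) = 25.
The sequence repeats with period 36.
The value 26 first appears (with j ≥ 2) at a(12).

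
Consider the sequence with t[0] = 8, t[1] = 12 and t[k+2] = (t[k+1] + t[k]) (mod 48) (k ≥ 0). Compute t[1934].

4

We have t[0] = 8; t[1] = 12; t[2] = 20; t[3] = 32; t[4] = 4; t[5] = 36; t[6] = 40; t[7] = 28; t[8] = 20; t[9] = 0; t[10] = 20; t[11] = 20; t[12] = 40; t[13] = 12; t[14] = 4; t[15] = 16; t[16] = 20; t[17] = 36; t[18] = 8; t[19] = 44; t[20] = 4; t[21] = 0; t[22] = 4; t[23] = 4; t[24] = 8; t[25] = 12.
The sequence repeats with period 24.
(1934 - 0) mod 24 = 14, so t[1934] = t[14] = 4.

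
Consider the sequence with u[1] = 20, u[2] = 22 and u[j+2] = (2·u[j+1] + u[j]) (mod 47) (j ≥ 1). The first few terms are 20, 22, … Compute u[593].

Listing terms: u[1] = 20,  u[2] = 22,  u[3] = 17,  u[4] = 9,  u[5] = 35,  u[6] = 32,  u[7] = 5,  u[8] = 42,  u[9] = 42,  u[10] = 32,  u[11] = 12,  u[12] = 9,  u[13] = 30,  u[14] = 22,  u[15] = 27,  u[16] = 29,  u[17] = 38,  u[18] = 11,  u[19] = 13,  u[20] = 37,  u[21] = 40,  u[22] = 23,  u[23] = 39,  u[24] = 7,  u[25] = 6,  u[26] = 19,  u[27] = 44,  u[28] = 13,  u[29] = 23,  u[30] = 12,  u[31] = 0,  u[32] = 12,  u[33] = 24,  u[34] = 13,  u[35] = 3,  u[36] = 19,  u[37] = 41,  u[38] = 7,  u[39] = 8,  u[40] = 23,  u[41] = 7,  u[42] = 37,  u[43] = 34,  u[44] = 11,  u[45] = 9,  u[46] = 29,  u[47] = 20,  u[48] = 22.
The sequence repeats with period 46.
(593 - 1) mod 46 = 40, so u[593] = u[41] = 7.

7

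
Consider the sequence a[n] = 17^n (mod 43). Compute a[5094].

Listing terms: a[0] = 1, a[1] = 17, a[2] = 31, a[3] = 11, a[4] = 15, a[5] = 40, a[6] = 35, a[7] = 36, a[8] = 10, a[9] = 41, a[10] = 9, a[11] = 24, a[12] = 21, a[13] = 13, a[14] = 6, a[15] = 16, a[16] = 14, a[17] = 23, a[18] = 4, a[19] = 25, a[20] = 38, a[21] = 1.
The sequence repeats with period 21.
(5094 - 0) mod 21 = 12, so a[5094] = a[12] = 21.

21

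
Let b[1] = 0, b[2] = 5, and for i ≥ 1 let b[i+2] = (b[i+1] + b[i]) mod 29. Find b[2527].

11

We have b[1] = 0; b[2] = 5; b[3] = 5; b[4] = 10; b[5] = 15; b[6] = 25; b[7] = 11; b[8] = 7; b[9] = 18; b[10] = 25; b[11] = 14; b[12] = 10; b[13] = 24; b[14] = 5; b[15] = 0; b[16] = 5.
Since (b[15], b[16]) = (b[1], b[2]) = (0, 5) (two consecutive terms determine the rest), the sequence is periodic with period 14.
So b[2527] = b[1 + ((2527-1) mod 14)] = b[7] = 11.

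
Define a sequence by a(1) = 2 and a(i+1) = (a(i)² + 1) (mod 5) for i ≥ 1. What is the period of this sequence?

3

Listing terms: a(1) = 2,  a(2) = 0,  a(3) = 1,  a(4) = 2.
The sequence repeats with period 3.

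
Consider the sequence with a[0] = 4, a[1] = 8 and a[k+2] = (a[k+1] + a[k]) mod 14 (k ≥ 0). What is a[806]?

We have a[0] = 4,  a[1] = 8,  a[2] = 12,  a[3] = 6,  a[4] = 4,  a[5] = 10,  a[6] = 0,  a[7] = 10,  a[8] = 10,  a[9] = 6,  a[10] = 2,  a[11] = 8,  a[12] = 10,  a[13] = 4,  a[14] = 0,  a[15] = 4,  a[16] = 4,  a[17] = 8.
The sequence repeats with period 16.
So a[806] = a[0 + ((806-0) mod 16)] = a[6] = 0.

0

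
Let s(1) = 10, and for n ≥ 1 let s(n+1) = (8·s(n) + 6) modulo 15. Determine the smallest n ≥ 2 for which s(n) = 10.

5

s(1) = 10, s(2) = 11, s(3) = 4, s(4) = 8, s(5) = 10.
Since s(5) = s(1) = 10, the sequence is periodic with period 4.
The value 10 next appears (with n ≥ 2) at s(5).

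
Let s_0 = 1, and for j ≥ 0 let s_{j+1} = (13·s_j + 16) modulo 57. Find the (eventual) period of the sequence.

18

We have s_0 = 1,  s_1 = 29,  s_2 = 51,  s_3 = 52,  s_4 = 8,  s_5 = 6,  s_6 = 37,  s_7 = 41,  s_8 = 36,  s_9 = 28,  s_{10} = 38,  s_{11} = 54,  s_{12} = 34,  s_{13} = 2,  s_{14} = 42,  s_{15} = 49,  s_{16} = 26,  s_{17} = 12,  s_{18} = 1.
Since s_{18} = s_0 = 1, the sequence is periodic with period 18.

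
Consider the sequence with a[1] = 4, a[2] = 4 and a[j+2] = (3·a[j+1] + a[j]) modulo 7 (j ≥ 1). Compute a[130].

4

Computing terms: a[1] = 4,  a[2] = 4,  a[3] = 2,  a[4] = 3,  a[5] = 4,  a[6] = 1,  a[7] = 0,  a[8] = 1,  a[9] = 3,  a[10] = 3,  a[11] = 5,  a[12] = 4,  a[13] = 3,  a[14] = 6,  a[15] = 0,  a[16] = 6,  a[17] = 4,  a[18] = 4.
Since (a[17], a[18]) = (a[1], a[2]) = (4, 4) (two consecutive terms determine the rest), the sequence is periodic with period 16.
(130 - 1) mod 16 = 1, so a[130] = a[2] = 4.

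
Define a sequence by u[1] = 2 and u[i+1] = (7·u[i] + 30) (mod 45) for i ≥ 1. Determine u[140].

Listing terms: u[1] = 2,  u[2] = 44,  u[3] = 23,  u[4] = 11,  u[5] = 17,  u[6] = 14,  u[7] = 38,  u[8] = 26,  u[9] = 32,  u[10] = 29,  u[11] = 8,  u[12] = 41,  u[13] = 2.
The sequence repeats with period 12.
(140 - 1) mod 12 = 7, so u[140] = u[8] = 26.

26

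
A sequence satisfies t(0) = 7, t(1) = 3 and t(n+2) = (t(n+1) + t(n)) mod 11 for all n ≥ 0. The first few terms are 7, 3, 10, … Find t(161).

We have t(0) = 7,  t(1) = 3,  t(2) = 10,  t(3) = 2,  t(4) = 1,  t(5) = 3,  t(6) = 4,  t(7) = 7,  t(8) = 0,  t(9) = 7,  t(10) = 7,  t(11) = 3.
Since (t(10), t(11)) = (t(0), t(1)) = (7, 3) (two consecutive terms determine the rest), the sequence is periodic with period 10.
(161 - 0) mod 10 = 1, so t(161) = t(1) = 3.

3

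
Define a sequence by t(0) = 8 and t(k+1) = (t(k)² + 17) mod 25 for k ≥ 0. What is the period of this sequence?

Listing terms: t(0) = 8,  t(1) = 6,  t(2) = 3,  t(3) = 1,  t(4) = 18,  t(5) = 16,  t(6) = 23,  t(7) = 21,  t(8) = 8.
The sequence repeats with period 8.

8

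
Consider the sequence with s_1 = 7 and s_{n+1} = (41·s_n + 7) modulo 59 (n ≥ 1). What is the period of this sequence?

29

Listing terms: s_1 = 7, s_2 = 58, s_3 = 25, s_4 = 29, s_5 = 16, s_6 = 14, s_7 = 50, s_8 = 51, s_9 = 33, s_{10} = 3, s_{11} = 12, s_{12} = 27, s_{13} = 52, s_{14} = 15, s_{15} = 32, s_{16} = 21, s_{17} = 42, s_{18} = 18, s_{19} = 37, s_{20} = 49, s_{21} = 10, s_{22} = 4, s_{23} = 53, s_{24} = 56, s_{25} = 2, s_{26} = 30, s_{27} = 57, s_{28} = 43, s_{29} = 0, s_{30} = 7.
Since s_{30} = s_1 = 7, the sequence is periodic with period 29.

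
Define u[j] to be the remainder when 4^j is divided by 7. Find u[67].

4

Computing terms: u[1] = 4, u[2] = 2, u[3] = 1, u[4] = 4.
Since u[4] = u[1] = 4, the sequence is periodic with period 3.
(67 - 1) mod 3 = 0, so u[67] = u[1] = 4.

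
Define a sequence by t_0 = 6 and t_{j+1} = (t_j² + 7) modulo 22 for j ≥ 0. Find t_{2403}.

We have t_0 = 6, t_1 = 21, t_2 = 8, t_3 = 5, t_4 = 10, t_5 = 19, t_6 = 16, t_7 = 21.
Since t_7 = t_1 = 21, the sequence is eventually periodic: after a pre-period of length 1 it cycles with period 6.
For j ≥ 1, t_j depends only on (j - 1) mod 6. (2403 - 1) mod 6 = 2, so t_{2403} = t_3 = 5.

5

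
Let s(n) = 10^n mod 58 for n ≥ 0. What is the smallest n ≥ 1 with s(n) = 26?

Computing terms: s(0) = 1, s(1) = 10, s(2) = 42, s(3) = 14, s(4) = 24, s(5) = 8, s(6) = 22, s(7) = 46, s(8) = 54, s(9) = 18, s(10) = 6, s(11) = 2, s(12) = 20, s(13) = 26, s(14) = 28, s(15) = 48, s(16) = 16, s(17) = 44, s(18) = 34, s(19) = 50, s(20) = 36, s(21) = 12, s(22) = 4, s(23) = 40, s(24) = 52, s(25) = 56, s(26) = 38, s(27) = 32, s(28) = 30, s(29) = 10.
Since s(29) = s(1) = 10, the sequence is eventually periodic: after a pre-period of length 1 it cycles with period 28.
The value 26 first appears (with n ≥ 1) at s(13).

13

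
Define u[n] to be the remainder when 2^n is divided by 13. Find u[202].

We have u[0] = 1,  u[1] = 2,  u[2] = 4,  u[3] = 8,  u[4] = 3,  u[5] = 6,  u[6] = 12,  u[7] = 11,  u[8] = 9,  u[9] = 5,  u[10] = 10,  u[11] = 7,  u[12] = 1.
Since u[12] = u[0] = 1, the sequence is periodic with period 12.
(202 - 0) mod 12 = 10, so u[202] = u[10] = 10.

10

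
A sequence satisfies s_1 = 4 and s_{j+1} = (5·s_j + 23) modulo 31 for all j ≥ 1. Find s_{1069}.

Computing terms: s_1 = 4, s_2 = 12, s_3 = 21, s_4 = 4.
The sequence repeats with period 3.
So s_{1069} = s_{1 + ((1069-1) mod 3)} = s_1 = 4.

4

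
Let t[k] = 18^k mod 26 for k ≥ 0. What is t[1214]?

t[0] = 1, t[1] = 18, t[2] = 12, t[3] = 8, t[4] = 14, t[5] = 18.
Since t[5] = t[1] = 18, the sequence is eventually periodic: after a pre-period of length 1 it cycles with period 4.
For k ≥ 1, t[k] depends only on (k - 1) mod 4. (1214 - 1) mod 4 = 1, so t[1214] = t[2] = 12.

12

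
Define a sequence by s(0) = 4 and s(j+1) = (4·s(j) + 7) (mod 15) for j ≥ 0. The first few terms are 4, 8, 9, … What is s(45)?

13

Listing terms: s(0) = 4; s(1) = 8; s(2) = 9; s(3) = 13; s(4) = 14; s(5) = 3; s(6) = 4.
Since s(6) = s(0) = 4, the sequence is periodic with period 6.
(45 - 0) mod 6 = 3, so s(45) = s(3) = 13.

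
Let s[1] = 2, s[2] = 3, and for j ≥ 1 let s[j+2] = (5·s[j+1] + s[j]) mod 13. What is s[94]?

3

Listing terms: s[1] = 2, s[2] = 3, s[3] = 4, s[4] = 10, s[5] = 2, s[6] = 7, s[7] = 11, s[8] = 10, s[9] = 9, s[10] = 3, s[11] = 11, s[12] = 6, s[13] = 2, s[14] = 3.
The sequence repeats with period 12.
So s[94] = s[1 + ((94-1) mod 12)] = s[10] = 3.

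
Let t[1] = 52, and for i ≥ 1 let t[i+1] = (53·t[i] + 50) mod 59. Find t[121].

t[1] = 52; t[2] = 33; t[3] = 29; t[4] = 53; t[5] = 27; t[6] = 6; t[7] = 14; t[8] = 25; t[9] = 18; t[10] = 1; t[11] = 44; t[12] = 22; t[13] = 36; t[14] = 11; t[15] = 43; t[16] = 28; t[17] = 0; t[18] = 50; t[19] = 45; t[20] = 16; t[21] = 13; t[22] = 31; t[23] = 41; t[24] = 40; t[25] = 46; t[26] = 10; t[27] = 49; t[28] = 51; t[29] = 39; t[30] = 52.
The sequence repeats with period 29.
(121 - 1) mod 29 = 4, so t[121] = t[5] = 27.

27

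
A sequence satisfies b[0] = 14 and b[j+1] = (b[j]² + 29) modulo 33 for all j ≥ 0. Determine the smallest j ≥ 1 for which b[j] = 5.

Listing terms: b[0] = 14, b[1] = 27, b[2] = 32, b[3] = 30, b[4] = 5, b[5] = 21, b[6] = 8, b[7] = 27.
Since b[7] = b[1] = 27, the sequence is eventually periodic: after a pre-period of length 1 it cycles with period 6.
The value 5 first appears (with j ≥ 1) at b[4].

4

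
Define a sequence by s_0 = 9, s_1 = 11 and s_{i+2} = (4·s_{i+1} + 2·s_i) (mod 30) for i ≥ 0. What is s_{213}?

s_0 = 9, s_1 = 11, s_2 = 2, s_3 = 0, s_4 = 4, s_5 = 16, s_6 = 12, s_7 = 20, s_8 = 14, s_9 = 6, s_{10} = 22, s_{11} = 10, s_{12} = 24, s_{13} = 26, s_{14} = 2, s_{15} = 0.
Since (s_{14}, s_{15}) = (s_2, s_3) = (2, 0) (two consecutive terms determine the rest), the sequence is eventually periodic: after a pre-period of length 2 it cycles with period 12.
For i ≥ 2, s_i depends only on (i - 2) mod 12. (213 - 2) mod 12 = 7, so s_{213} = s_9 = 6.

6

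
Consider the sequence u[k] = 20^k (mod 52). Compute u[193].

We have u[0] = 1; u[1] = 20; u[2] = 36; u[3] = 44; u[4] = 48; u[5] = 24; u[6] = 12; u[7] = 32; u[8] = 16; u[9] = 8; u[10] = 4; u[11] = 28; u[12] = 40; u[13] = 20.
Since u[13] = u[1] = 20, the sequence is eventually periodic: after a pre-period of length 1 it cycles with period 12.
For k ≥ 1, u[k] depends only on (k - 1) mod 12. (193 - 1) mod 12 = 0, so u[193] = u[1] = 20.

20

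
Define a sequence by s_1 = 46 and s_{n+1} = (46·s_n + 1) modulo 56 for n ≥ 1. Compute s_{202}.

11

s_1 = 46,  s_2 = 45,  s_3 = 55,  s_4 = 11,  s_5 = 3,  s_6 = 27,  s_7 = 11.
Since s_7 = s_4 = 11, the sequence is eventually periodic: after a pre-period of length 3 it cycles with period 3.
For n ≥ 4, s_n depends only on (n - 4) mod 3. (202 - 4) mod 3 = 0, so s_{202} = s_4 = 11.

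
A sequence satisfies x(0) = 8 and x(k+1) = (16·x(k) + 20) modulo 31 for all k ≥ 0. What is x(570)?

x(0) = 8; x(1) = 24; x(2) = 1; x(3) = 5; x(4) = 7; x(5) = 8.
The sequence repeats with period 5.
(570 - 0) mod 5 = 0, so x(570) = x(0) = 8.

8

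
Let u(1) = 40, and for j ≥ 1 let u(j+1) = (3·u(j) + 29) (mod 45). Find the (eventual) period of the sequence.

Listing terms: u(1) = 40, u(2) = 14, u(3) = 26, u(4) = 17, u(5) = 35, u(6) = 44, u(7) = 26.
Since u(7) = u(3) = 26, the sequence is eventually periodic: after a pre-period of length 2 it cycles with period 4.

4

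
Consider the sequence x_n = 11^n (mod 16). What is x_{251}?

3

We have x_1 = 11; x_2 = 9; x_3 = 3; x_4 = 1; x_5 = 11.
Since x_5 = x_1 = 11, the sequence is periodic with period 4.
(251 - 1) mod 4 = 2, so x_{251} = x_3 = 3.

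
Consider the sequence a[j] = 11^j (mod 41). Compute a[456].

Listing terms: a[1] = 11,  a[2] = 39,  a[3] = 19,  a[4] = 4,  a[5] = 3,  a[6] = 33,  a[7] = 35,  a[8] = 16,  a[9] = 12,  a[10] = 9,  a[11] = 17,  a[12] = 23,  a[13] = 7,  a[14] = 36,  a[15] = 27,  a[16] = 10,  a[17] = 28,  a[18] = 21,  a[19] = 26,  a[20] = 40,  a[21] = 30,  a[22] = 2,  a[23] = 22,  a[24] = 37,  a[25] = 38,  a[26] = 8,  a[27] = 6,  a[28] = 25,  a[29] = 29,  a[30] = 32,  a[31] = 24,  a[32] = 18,  a[33] = 34,  a[34] = 5,  a[35] = 14,  a[36] = 31,  a[37] = 13,  a[38] = 20,  a[39] = 15,  a[40] = 1,  a[41] = 11.
Since a[41] = a[1] = 11, the sequence is periodic with period 40.
(456 - 1) mod 40 = 15, so a[456] = a[16] = 10.

10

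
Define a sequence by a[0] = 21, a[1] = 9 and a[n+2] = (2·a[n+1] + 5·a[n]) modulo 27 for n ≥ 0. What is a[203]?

We have a[0] = 21, a[1] = 9, a[2] = 15, a[3] = 21, a[4] = 9.
Since (a[3], a[4]) = (a[0], a[1]) = (21, 9) (two consecutive terms determine the rest), the sequence is periodic with period 3.
So a[203] = a[0 + ((203-0) mod 3)] = a[2] = 15.

15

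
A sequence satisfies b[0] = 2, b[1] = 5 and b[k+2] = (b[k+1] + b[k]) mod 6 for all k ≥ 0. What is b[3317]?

1

Listing terms: b[0] = 2, b[1] = 5, b[2] = 1, b[3] = 0, b[4] = 1, b[5] = 1, b[6] = 2, b[7] = 3, b[8] = 5, b[9] = 2, b[10] = 1, b[11] = 3, b[12] = 4, b[13] = 1, b[14] = 5, b[15] = 0, b[16] = 5, b[17] = 5, b[18] = 4, b[19] = 3, b[20] = 1, b[21] = 4, b[22] = 5, b[23] = 3, b[24] = 2, b[25] = 5.
The sequence repeats with period 24.
So b[3317] = b[0 + ((3317-0) mod 24)] = b[5] = 1.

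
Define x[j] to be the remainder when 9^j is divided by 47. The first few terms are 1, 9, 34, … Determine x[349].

x[0] = 1,  x[1] = 9,  x[2] = 34,  x[3] = 24,  x[4] = 28,  x[5] = 17,  x[6] = 12,  x[7] = 14,  x[8] = 32,  x[9] = 6,  x[10] = 7,  x[11] = 16,  x[12] = 3,  x[13] = 27,  x[14] = 8,  x[15] = 25,  x[16] = 37,  x[17] = 4,  x[18] = 36,  x[19] = 42,  x[20] = 2,  x[21] = 18,  x[22] = 21,  x[23] = 1.
The sequence repeats with period 23.
(349 - 0) mod 23 = 4, so x[349] = x[4] = 28.

28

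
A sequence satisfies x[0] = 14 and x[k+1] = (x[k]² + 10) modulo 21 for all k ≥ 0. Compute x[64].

Listing terms: x[0] = 14,  x[1] = 17,  x[2] = 5,  x[3] = 14.
The sequence repeats with period 3.
So x[64] = x[0 + ((64-0) mod 3)] = x[1] = 17.

17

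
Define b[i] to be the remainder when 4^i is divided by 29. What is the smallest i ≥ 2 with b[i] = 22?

13

Computing terms: b[1] = 4,  b[2] = 16,  b[3] = 6,  b[4] = 24,  b[5] = 9,  b[6] = 7,  b[7] = 28,  b[8] = 25,  b[9] = 13,  b[10] = 23,  b[11] = 5,  b[12] = 20,  b[13] = 22,  b[14] = 1,  b[15] = 4.
The sequence repeats with period 14.
The value 22 first appears (with i ≥ 2) at b[13].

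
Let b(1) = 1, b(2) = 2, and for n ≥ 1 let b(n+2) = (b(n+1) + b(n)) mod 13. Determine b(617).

1

b(1) = 1,  b(2) = 2,  b(3) = 3,  b(4) = 5,  b(5) = 8,  b(6) = 0,  b(7) = 8,  b(8) = 8,  b(9) = 3,  b(10) = 11,  b(11) = 1,  b(12) = 12,  b(13) = 0,  b(14) = 12,  b(15) = 12,  b(16) = 11,  b(17) = 10,  b(18) = 8,  b(19) = 5,  b(20) = 0,  b(21) = 5,  b(22) = 5,  b(23) = 10,  b(24) = 2,  b(25) = 12,  b(26) = 1,  b(27) = 0,  b(28) = 1,  b(29) = 1,  b(30) = 2.
The sequence repeats with period 28.
So b(617) = b(1 + ((617-1) mod 28)) = b(1) = 1.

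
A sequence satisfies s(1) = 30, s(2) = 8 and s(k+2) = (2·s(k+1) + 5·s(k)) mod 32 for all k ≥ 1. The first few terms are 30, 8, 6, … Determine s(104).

We have s(1) = 30, s(2) = 8, s(3) = 6, s(4) = 20, s(5) = 6, s(6) = 16, s(7) = 30, s(8) = 12, s(9) = 14, s(10) = 24, s(11) = 22, s(12) = 4, s(13) = 22, s(14) = 0, s(15) = 14, s(16) = 28, s(17) = 30, s(18) = 8.
The sequence repeats with period 16.
(104 - 1) mod 16 = 7, so s(104) = s(8) = 12.

12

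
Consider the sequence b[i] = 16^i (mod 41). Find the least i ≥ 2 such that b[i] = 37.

We have b[1] = 16; b[2] = 10; b[3] = 37; b[4] = 18; b[5] = 1; b[6] = 16.
The sequence repeats with period 5.
The value 37 first appears (with i ≥ 2) at b[3].

3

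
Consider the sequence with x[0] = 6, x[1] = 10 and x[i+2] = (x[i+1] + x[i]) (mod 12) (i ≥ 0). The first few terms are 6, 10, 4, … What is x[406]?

2

Listing terms: x[0] = 6, x[1] = 10, x[2] = 4, x[3] = 2, x[4] = 6, x[5] = 8, x[6] = 2, x[7] = 10, x[8] = 0, x[9] = 10, x[10] = 10, x[11] = 8, x[12] = 6, x[13] = 2, x[14] = 8, x[15] = 10, x[16] = 6, x[17] = 4, x[18] = 10, x[19] = 2, x[20] = 0, x[21] = 2, x[22] = 2, x[23] = 4, x[24] = 6, x[25] = 10.
The sequence repeats with period 24.
So x[406] = x[0 + ((406-0) mod 24)] = x[22] = 2.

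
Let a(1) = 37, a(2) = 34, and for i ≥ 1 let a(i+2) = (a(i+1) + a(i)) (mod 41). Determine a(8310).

35

We have a(1) = 37; a(2) = 34; a(3) = 30; a(4) = 23; a(5) = 12; a(6) = 35; a(7) = 6; a(8) = 0; a(9) = 6; a(10) = 6; a(11) = 12; a(12) = 18; a(13) = 30; a(14) = 7; a(15) = 37; a(16) = 3; a(17) = 40; a(18) = 2; a(19) = 1; a(20) = 3; a(21) = 4; a(22) = 7; a(23) = 11; a(24) = 18; a(25) = 29; a(26) = 6; a(27) = 35; a(28) = 0; a(29) = 35; a(30) = 35; a(31) = 29; a(32) = 23; a(33) = 11; a(34) = 34; a(35) = 4; a(36) = 38; a(37) = 1; a(38) = 39; a(39) = 40; a(40) = 38; a(41) = 37; a(42) = 34.
The sequence repeats with period 40.
So a(8310) = a(1 + ((8310-1) mod 40)) = a(30) = 35.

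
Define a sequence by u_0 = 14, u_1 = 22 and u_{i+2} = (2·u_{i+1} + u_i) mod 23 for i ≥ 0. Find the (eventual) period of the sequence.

22

Listing terms: u_0 = 14,  u_1 = 22,  u_2 = 12,  u_3 = 0,  u_4 = 12,  u_5 = 1,  u_6 = 14,  u_7 = 6,  u_8 = 3,  u_9 = 12,  u_{10} = 4,  u_{11} = 20,  u_{12} = 21,  u_{13} = 16,  u_{14} = 7,  u_{15} = 7,  u_{16} = 21,  u_{17} = 3,  u_{18} = 4,  u_{19} = 11,  u_{20} = 3,  u_{21} = 17,  u_{22} = 14,  u_{23} = 22.
The sequence repeats with period 22.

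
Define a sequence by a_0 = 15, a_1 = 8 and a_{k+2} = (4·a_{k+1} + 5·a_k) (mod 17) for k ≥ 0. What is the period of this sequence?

16

Listing terms: a_0 = 15, a_1 = 8, a_2 = 5, a_3 = 9, a_4 = 10, a_5 = 0, a_6 = 16, a_7 = 13, a_8 = 13, a_9 = 15, a_{10} = 6, a_{11} = 14, a_{12} = 1, a_{13} = 6, a_{14} = 12, a_{15} = 10, a_{16} = 15, a_{17} = 8.
Since (a_{16}, a_{17}) = (a_0, a_1) = (15, 8) (two consecutive terms determine the rest), the sequence is periodic with period 16.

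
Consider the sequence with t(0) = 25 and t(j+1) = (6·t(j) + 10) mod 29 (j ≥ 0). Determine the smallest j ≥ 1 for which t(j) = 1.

3

Listing terms: t(0) = 25,  t(1) = 15,  t(2) = 13,  t(3) = 1,  t(4) = 16,  t(5) = 19,  t(6) = 8,  t(7) = 0,  t(8) = 10,  t(9) = 12,  t(10) = 24,  t(11) = 9,  t(12) = 6,  t(13) = 17,  t(14) = 25.
The sequence repeats with period 14.
The value 1 first appears (with j ≥ 1) at t(3).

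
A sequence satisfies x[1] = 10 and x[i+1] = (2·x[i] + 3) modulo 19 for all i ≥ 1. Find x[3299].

Listing terms: x[1] = 10, x[2] = 4, x[3] = 11, x[4] = 6, x[5] = 15, x[6] = 14, x[7] = 12, x[8] = 8, x[9] = 0, x[10] = 3, x[11] = 9, x[12] = 2, x[13] = 7, x[14] = 17, x[15] = 18, x[16] = 1, x[17] = 5, x[18] = 13, x[19] = 10.
The sequence repeats with period 18.
So x[3299] = x[1 + ((3299-1) mod 18)] = x[5] = 15.

15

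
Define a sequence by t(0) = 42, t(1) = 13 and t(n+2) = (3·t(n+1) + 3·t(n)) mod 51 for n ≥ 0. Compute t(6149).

Listing terms: t(0) = 42; t(1) = 13; t(2) = 12; t(3) = 24; t(4) = 6; t(5) = 39; t(6) = 33; t(7) = 12; t(8) = 33; t(9) = 33; t(10) = 45; t(11) = 30; t(12) = 21; t(13) = 0; t(14) = 12; t(15) = 36; t(16) = 42; t(17) = 30; t(18) = 12; t(19) = 24.
Since (t(18), t(19)) = (t(2), t(3)) = (12, 24) (two consecutive terms determine the rest), the sequence is eventually periodic: after a pre-period of length 2 it cycles with period 16.
For n ≥ 2, t(n) depends only on (n - 2) mod 16. (6149 - 2) mod 16 = 3, so t(6149) = t(5) = 39.

39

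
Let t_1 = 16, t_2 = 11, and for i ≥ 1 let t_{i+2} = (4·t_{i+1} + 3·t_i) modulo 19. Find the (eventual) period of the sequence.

t_1 = 16,  t_2 = 11,  t_3 = 16,  t_4 = 2,  t_5 = 18,  t_6 = 2,  t_7 = 5,  t_8 = 7,  t_9 = 5,  t_{10} = 3,  t_{11} = 8,  t_{12} = 3,  t_{13} = 17,  t_{14} = 1,  t_{15} = 17,  t_{16} = 14,  t_{17} = 12,  t_{18} = 14,  t_{19} = 16,  t_{20} = 11.
The sequence repeats with period 18.

18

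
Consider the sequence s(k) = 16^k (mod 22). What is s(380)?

We have s(0) = 1; s(1) = 16; s(2) = 14; s(3) = 4; s(4) = 20; s(5) = 12; s(6) = 16.
Since s(6) = s(1) = 16, the sequence is eventually periodic: after a pre-period of length 1 it cycles with period 5.
For k ≥ 1, s(k) depends only on (k - 1) mod 5. (380 - 1) mod 5 = 4, so s(380) = s(5) = 12.

12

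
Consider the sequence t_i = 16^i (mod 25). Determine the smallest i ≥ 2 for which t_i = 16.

6

Listing terms: t_1 = 16, t_2 = 6, t_3 = 21, t_4 = 11, t_5 = 1, t_6 = 16.
The sequence repeats with period 5.
The value 16 next appears (with i ≥ 2) at t_6.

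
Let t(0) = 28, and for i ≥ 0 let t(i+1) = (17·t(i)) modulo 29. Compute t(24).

28

t(0) = 28, t(1) = 12, t(2) = 1, t(3) = 17, t(4) = 28.
The sequence repeats with period 4.
(24 - 0) mod 4 = 0, so t(24) = t(0) = 28.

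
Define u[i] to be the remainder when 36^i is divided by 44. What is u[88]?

Computing terms: u[0] = 1; u[1] = 36; u[2] = 20; u[3] = 16; u[4] = 4; u[5] = 12; u[6] = 36.
Since u[6] = u[1] = 36, the sequence is eventually periodic: after a pre-period of length 1 it cycles with period 5.
For i ≥ 1, u[i] depends only on (i - 1) mod 5. (88 - 1) mod 5 = 2, so u[88] = u[3] = 16.

16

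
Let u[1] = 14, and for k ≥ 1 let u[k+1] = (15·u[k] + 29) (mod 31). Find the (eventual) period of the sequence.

Computing terms: u[1] = 14,  u[2] = 22,  u[3] = 18,  u[4] = 20,  u[5] = 19,  u[6] = 4,  u[7] = 27,  u[8] = 0,  u[9] = 29,  u[10] = 30,  u[11] = 14.
Since u[11] = u[1] = 14, the sequence is periodic with period 10.

10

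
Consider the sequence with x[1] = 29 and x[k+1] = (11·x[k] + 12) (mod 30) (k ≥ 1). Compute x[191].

x[1] = 29, x[2] = 1, x[3] = 23, x[4] = 25, x[5] = 17, x[6] = 19, x[7] = 11, x[8] = 13, x[9] = 5, x[10] = 7, x[11] = 29.
The sequence repeats with period 10.
(191 - 1) mod 10 = 0, so x[191] = x[1] = 29.

29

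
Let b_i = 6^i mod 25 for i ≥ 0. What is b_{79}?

Computing terms: b_0 = 1,  b_1 = 6,  b_2 = 11,  b_3 = 16,  b_4 = 21,  b_5 = 1.
Since b_5 = b_0 = 1, the sequence is periodic with period 5.
(79 - 0) mod 5 = 4, so b_{79} = b_4 = 21.

21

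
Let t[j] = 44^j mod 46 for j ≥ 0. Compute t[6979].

We have t[0] = 1; t[1] = 44; t[2] = 4; t[3] = 38; t[4] = 16; t[5] = 14; t[6] = 18; t[7] = 10; t[8] = 26; t[9] = 40; t[10] = 12; t[11] = 22; t[12] = 2; t[13] = 42; t[14] = 8; t[15] = 30; t[16] = 32; t[17] = 28; t[18] = 36; t[19] = 20; t[20] = 6; t[21] = 34; t[22] = 24; t[23] = 44.
Since t[23] = t[1] = 44, the sequence is eventually periodic: after a pre-period of length 1 it cycles with period 22.
For j ≥ 1, t[j] depends only on (j - 1) mod 22. (6979 - 1) mod 22 = 4, so t[6979] = t[5] = 14.

14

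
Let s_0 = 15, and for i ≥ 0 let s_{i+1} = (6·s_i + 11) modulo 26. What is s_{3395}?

Listing terms: s_0 = 15, s_1 = 23, s_2 = 19, s_3 = 21, s_4 = 7, s_5 = 1, s_6 = 17, s_7 = 9, s_8 = 13, s_9 = 11, s_{10} = 25, s_{11} = 5, s_{12} = 15.
Since s_{12} = s_0 = 15, the sequence is periodic with period 12.
(3395 - 0) mod 12 = 11, so s_{3395} = s_{11} = 5.

5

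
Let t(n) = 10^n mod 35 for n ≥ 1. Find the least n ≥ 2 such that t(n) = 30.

Computing terms: t(1) = 10,  t(2) = 30,  t(3) = 20,  t(4) = 25,  t(5) = 5,  t(6) = 15,  t(7) = 10.
Since t(7) = t(1) = 10, the sequence is periodic with period 6.
The value 30 first appears (with n ≥ 2) at t(2).

2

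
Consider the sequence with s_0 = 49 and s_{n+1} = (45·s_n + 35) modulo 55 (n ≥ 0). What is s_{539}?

Listing terms: s_0 = 49,  s_1 = 40,  s_2 = 20,  s_3 = 0,  s_4 = 35,  s_5 = 15,  s_6 = 50,  s_7 = 30,  s_8 = 10,  s_9 = 45,  s_{10} = 25,  s_{11} = 5,  s_{12} = 40.
Since s_{12} = s_1 = 40, the sequence is eventually periodic: after a pre-period of length 1 it cycles with period 11.
For n ≥ 1, s_n depends only on (n - 1) mod 11. (539 - 1) mod 11 = 10, so s_{539} = s_{11} = 5.

5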